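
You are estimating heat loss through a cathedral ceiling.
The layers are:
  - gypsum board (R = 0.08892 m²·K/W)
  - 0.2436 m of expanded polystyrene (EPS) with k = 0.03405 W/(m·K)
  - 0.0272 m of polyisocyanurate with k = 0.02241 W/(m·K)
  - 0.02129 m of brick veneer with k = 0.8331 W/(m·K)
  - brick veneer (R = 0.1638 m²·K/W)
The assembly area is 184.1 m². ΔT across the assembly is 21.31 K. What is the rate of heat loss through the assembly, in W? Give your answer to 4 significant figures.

0.2436/0.03405 = 7.1542
0.0272/0.02241 = 1.2137
0.02129/0.8331 = 0.025555
R_total = 0.08892 + 7.1542 + 1.2137 + 0.025555 + 0.1638 = 8.6462 m²·K/W
Q = A·ΔT/R = 184.1 × 21.31 / 8.6462 = 453.74 W

453.7 W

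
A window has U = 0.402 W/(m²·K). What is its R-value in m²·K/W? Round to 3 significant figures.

R = 1/U = 1/0.402 = 2.488

2.49 m²·K/W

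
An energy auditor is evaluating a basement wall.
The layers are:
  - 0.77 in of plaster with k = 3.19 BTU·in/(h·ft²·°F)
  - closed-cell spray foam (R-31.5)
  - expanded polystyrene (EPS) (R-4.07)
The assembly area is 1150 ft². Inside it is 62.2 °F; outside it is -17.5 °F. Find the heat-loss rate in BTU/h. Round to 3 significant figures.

2560 BTU/h

0.77/3.19 = 0.2414
R_total = 0.2414 + 31.5 + 4.07 = 35.81 ft²·°F·h/BTU
Q = A·ΔT/R = 1150 × (62.2 − (-17.5)) / 35.81 = 2559 BTU/h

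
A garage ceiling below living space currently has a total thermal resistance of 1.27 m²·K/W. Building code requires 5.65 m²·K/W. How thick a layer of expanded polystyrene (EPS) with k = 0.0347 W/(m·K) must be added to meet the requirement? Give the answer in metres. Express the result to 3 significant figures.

ΔR = 5.65 − 1.27 = 4.38 m²·K/W
L = ΔR × k = 4.38 × 0.0347 = 0.152 m

0.152 m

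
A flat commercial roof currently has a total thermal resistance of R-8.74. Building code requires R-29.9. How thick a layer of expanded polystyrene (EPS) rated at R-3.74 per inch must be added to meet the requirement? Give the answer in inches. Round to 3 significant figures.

5.66 in

ΔR = 29.9 − 8.74 = 21.16 ft²·°F·h/BTU
L = ΔR / (R/in) = 21.16/3.74 = 5.658 in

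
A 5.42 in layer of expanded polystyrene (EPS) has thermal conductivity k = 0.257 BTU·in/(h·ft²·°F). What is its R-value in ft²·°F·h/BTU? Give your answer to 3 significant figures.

R = L/k = 5.42/0.257 = 21.09 ft²·°F·h/BTU

21.1 ft²·°F·h/BTU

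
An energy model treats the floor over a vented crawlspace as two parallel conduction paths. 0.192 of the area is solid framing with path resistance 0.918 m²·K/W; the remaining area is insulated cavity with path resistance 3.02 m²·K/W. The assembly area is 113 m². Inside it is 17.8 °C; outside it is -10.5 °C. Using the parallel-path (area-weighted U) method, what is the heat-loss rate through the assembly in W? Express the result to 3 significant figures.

U_eff = 0.808/3.02 + 0.192/0.918 = 0.2675 + 0.2092 = 0.4767
R_eff = 1/U_eff = 2.098 m²·K/W
Q = 113 × (17.8 − (-10.5)) / 2.098 = 1524 W

1520 W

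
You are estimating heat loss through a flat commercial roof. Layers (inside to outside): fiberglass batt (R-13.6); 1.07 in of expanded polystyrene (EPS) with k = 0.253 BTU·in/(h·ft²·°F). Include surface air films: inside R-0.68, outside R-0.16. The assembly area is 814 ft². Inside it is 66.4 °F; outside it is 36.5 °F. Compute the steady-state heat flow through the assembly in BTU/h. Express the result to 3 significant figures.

1300 BTU/h

1.07/0.253 = 4.229
R_total = 0.68 + 13.6 + 4.229 + 0.16 = 18.67 ft²·°F·h/BTU
Q = A·ΔT/R = 814 × (66.4 − 36.5) / 18.67 = 1304 BTU/h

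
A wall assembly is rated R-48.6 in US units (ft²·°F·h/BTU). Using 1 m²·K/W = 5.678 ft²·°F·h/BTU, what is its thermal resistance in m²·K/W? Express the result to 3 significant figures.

8.56 m²·K/W

R_SI = 48.6/5.678 = 8.559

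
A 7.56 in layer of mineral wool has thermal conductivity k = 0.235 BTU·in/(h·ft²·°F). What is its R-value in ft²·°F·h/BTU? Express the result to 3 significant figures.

R = L/k = 7.56/0.235 = 32.17 ft²·°F·h/BTU

32.2 ft²·°F·h/BTU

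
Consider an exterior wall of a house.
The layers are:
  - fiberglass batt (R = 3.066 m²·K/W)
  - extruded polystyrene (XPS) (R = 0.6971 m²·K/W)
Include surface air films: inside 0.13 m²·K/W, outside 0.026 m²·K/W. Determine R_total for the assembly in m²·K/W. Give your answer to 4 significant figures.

3.919 m²·K/W

R_total = 0.13 + 3.066 + 0.6971 + 0.026 = 3.9191 m²·K/W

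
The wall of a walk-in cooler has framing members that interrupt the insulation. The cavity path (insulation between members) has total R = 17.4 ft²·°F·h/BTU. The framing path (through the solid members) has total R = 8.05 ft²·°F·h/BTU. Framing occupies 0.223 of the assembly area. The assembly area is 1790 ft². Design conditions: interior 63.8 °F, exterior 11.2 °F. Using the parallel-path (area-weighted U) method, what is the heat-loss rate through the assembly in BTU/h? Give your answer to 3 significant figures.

6810 BTU/h

U_eff = 0.777/17.4 + 0.223/8.05 = 0.04466 + 0.0277 = 0.07236
R_eff = 1/U_eff = 13.82 ft²·°F·h/BTU
Q = 1790 × (63.8 − 11.2) / 13.82 = 6813 BTU/h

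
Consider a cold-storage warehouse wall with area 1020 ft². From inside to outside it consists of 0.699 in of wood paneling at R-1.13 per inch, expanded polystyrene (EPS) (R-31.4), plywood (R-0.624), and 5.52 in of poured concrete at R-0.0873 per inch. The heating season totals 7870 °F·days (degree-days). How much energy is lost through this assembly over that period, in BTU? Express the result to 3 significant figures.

0.699 × 1.13 = 0.7899
5.52 × 0.0873 = 0.4819
R_total = 0.7899 + 31.4 + 0.624 + 0.4819 = 33.3 ft²·°F·h/BTU
E = A × HDD × 24 / R = 1020 × 7870 × 24 / 33.3 = 5786000 BTU

5790000 BTU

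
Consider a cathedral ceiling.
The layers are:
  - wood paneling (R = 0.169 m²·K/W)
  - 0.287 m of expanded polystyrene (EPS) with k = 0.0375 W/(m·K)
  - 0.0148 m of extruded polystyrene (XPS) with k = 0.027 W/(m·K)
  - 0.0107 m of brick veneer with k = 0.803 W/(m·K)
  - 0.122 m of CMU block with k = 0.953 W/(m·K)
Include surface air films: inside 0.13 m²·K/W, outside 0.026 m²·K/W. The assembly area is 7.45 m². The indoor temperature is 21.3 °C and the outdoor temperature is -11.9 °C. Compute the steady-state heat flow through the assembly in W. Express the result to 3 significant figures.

0.287/0.0375 = 7.653
0.0148/0.027 = 0.5481
0.0107/0.803 = 0.01333
0.122/0.953 = 0.128
R_total = 0.13 + 0.169 + 7.653 + 0.5481 + 0.01333 + 0.128 + 0.026 = 8.668 m²·K/W
Q = A·ΔT/R = 7.45 × (21.3 − (-11.9)) / 8.668 = 28.54 W

28.5 W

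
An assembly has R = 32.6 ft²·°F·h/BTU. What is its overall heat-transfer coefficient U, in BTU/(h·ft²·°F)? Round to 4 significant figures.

U = 1/R = 1/32.6 = 0.030675

0.03067 BTU/(h·ft²·°F)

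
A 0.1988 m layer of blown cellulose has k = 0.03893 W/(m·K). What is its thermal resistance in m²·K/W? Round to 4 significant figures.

5.107 m²·K/W

R = L/k = 0.1988/0.03893 = 5.1066 m²·K/W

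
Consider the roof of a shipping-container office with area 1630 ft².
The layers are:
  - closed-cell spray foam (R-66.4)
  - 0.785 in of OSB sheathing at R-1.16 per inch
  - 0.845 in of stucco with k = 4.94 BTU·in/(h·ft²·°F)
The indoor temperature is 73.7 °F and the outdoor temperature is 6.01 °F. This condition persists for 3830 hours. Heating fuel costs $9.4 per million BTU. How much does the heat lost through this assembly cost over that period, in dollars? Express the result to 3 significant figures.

58.9 dollars

0.785 × 1.16 = 0.9106
0.845/4.94 = 0.1711
R_total = 66.4 + 0.9106 + 0.1711 = 67.48 ft²·°F·h/BTU
Q = 1630 × (73.7 − 6.01) / 67.48 = 1635 BTU/h
E = 1635 × 3830 = 6262000 BTU
Cost = 6262000/10⁶ × 9.4 = $58.86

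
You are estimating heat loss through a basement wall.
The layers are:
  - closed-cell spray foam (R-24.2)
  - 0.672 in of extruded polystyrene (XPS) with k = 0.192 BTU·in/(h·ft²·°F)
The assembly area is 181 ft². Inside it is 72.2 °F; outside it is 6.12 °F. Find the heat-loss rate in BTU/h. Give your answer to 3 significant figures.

0.672/0.192 = 3.5
R_total = 24.2 + 3.5 = 27.7 ft²·°F·h/BTU
Q = A·ΔT/R = 181 × (72.2 − 6.12) / 27.7 = 431.8 BTU/h

432 BTU/h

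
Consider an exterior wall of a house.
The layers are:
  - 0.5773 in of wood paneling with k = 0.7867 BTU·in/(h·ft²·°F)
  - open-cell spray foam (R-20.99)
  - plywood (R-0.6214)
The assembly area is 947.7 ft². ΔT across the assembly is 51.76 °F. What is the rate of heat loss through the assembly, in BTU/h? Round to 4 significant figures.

0.5773/0.7867 = 0.73382
R_total = 0.73382 + 20.99 + 0.6214 = 22.345 ft²·°F·h/BTU
Q = A·ΔT/R = 947.7 × 51.76 / 22.345 = 2195.2 BTU/h

2195 BTU/h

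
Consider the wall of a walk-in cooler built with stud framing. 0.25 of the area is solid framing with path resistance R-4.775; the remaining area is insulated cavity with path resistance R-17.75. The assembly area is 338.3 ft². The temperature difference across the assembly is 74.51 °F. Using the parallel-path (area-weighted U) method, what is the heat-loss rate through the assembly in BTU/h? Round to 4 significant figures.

2385 BTU/h

U_eff = 0.75/17.75 + 0.25/4.775 = 0.042254 + 0.052356 = 0.09461
R_eff = 1/U_eff = 10.57 ft²·°F·h/BTU
Q = 338.3 × 74.51 / 10.57 = 2384.8 BTU/h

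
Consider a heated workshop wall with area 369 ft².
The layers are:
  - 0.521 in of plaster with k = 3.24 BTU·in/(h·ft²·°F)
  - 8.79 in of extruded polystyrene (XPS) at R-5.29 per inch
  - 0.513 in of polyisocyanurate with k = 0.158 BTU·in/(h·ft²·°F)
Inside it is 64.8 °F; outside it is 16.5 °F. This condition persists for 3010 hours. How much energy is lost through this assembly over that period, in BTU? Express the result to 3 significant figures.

0.521/3.24 = 0.1608
8.79 × 5.29 = 46.5
0.513/0.158 = 3.247
R_total = 0.1608 + 46.5 + 3.247 = 49.91 ft²·°F·h/BTU
Q = 369 × (64.8 − 16.5) / 49.91 = 357.1 BTU/h
E = 357.1 × 3010 = 1075000 BTU

1070000 BTU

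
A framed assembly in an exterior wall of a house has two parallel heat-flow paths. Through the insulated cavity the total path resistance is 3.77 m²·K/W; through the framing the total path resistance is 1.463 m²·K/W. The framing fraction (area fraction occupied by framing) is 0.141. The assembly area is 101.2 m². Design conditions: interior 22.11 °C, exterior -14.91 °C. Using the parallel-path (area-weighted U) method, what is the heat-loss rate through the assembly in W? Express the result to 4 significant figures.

1215 W

U_eff = 0.859/3.77 + 0.141/1.463 = 0.22785 + 0.096377 = 0.32423
R_eff = 1/U_eff = 3.0842 m²·K/W
Q = 101.2 × (22.11 − (-14.91)) / 3.0842 = 1214.7 W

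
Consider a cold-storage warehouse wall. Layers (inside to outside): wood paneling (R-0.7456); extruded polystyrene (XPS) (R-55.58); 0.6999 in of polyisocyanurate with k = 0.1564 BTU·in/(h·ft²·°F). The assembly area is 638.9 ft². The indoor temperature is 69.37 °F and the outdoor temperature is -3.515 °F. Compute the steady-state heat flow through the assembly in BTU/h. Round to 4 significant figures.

0.6999/0.1564 = 4.4751
R_total = 0.7456 + 55.58 + 4.4751 = 60.801 ft²·°F·h/BTU
Q = A·ΔT/R = 638.9 × (69.37 − (-3.515)) / 60.801 = 765.88 BTU/h

765.9 BTU/h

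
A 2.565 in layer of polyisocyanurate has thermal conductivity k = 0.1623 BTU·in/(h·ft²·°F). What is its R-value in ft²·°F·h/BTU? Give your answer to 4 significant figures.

15.80 ft²·°F·h/BTU

R = L/k = 2.565/0.1623 = 15.804 ft²·°F·h/BTU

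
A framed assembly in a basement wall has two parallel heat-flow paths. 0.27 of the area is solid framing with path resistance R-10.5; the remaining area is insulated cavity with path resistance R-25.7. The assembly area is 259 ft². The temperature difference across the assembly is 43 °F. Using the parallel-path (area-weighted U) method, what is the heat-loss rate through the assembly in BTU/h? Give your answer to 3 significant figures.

603 BTU/h

U_eff = 0.73/25.7 + 0.27/10.5 = 0.0284 + 0.02571 = 0.05412
R_eff = 1/U_eff = 18.48 ft²·°F·h/BTU
Q = 259 × 43 / 18.48 = 602.7 BTU/h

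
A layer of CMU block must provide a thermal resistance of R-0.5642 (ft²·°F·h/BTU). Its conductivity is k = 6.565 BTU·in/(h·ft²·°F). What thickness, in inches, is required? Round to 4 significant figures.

3.704 in

L = R × k = 0.5642 × 6.565 = 3.704 in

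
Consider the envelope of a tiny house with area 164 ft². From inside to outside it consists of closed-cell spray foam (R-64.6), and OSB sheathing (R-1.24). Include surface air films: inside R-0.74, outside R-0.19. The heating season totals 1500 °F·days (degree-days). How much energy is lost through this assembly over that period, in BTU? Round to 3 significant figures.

88400 BTU

R_total = 0.74 + 64.6 + 1.24 + 0.19 = 66.77 ft²·°F·h/BTU
E = A × HDD × 24 / R = 164 × 1500 × 24 / 66.77 = 88420 BTU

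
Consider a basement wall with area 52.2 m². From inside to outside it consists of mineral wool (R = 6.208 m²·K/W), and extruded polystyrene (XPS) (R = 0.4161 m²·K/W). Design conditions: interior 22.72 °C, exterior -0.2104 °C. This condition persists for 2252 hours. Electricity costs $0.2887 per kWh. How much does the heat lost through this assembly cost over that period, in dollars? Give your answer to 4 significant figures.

117.5 dollars

R_total = 6.208 + 0.4161 = 6.6241 m²·K/W
Q = 52.2 × (22.72 − (-0.2104)) / 6.6241 = 180.7 W
E = 180.7 W × 2252 h / 1000 = 406.93 kWh
Cost = 406.93 × 0.2887 = $117.48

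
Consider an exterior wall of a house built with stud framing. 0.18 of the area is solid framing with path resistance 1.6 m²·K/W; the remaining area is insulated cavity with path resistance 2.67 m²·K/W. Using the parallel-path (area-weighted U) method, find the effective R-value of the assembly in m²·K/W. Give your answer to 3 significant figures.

2.38 m²·K/W

U_eff = 0.82/2.67 + 0.18/1.6 = 0.3071 + 0.1125 = 0.4196
R_eff = 1/U_eff = 2.383 m²·K/W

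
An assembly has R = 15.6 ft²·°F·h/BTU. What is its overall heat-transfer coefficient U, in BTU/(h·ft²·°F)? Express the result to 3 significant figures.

U = 1/R = 1/15.6 = 0.0641

0.0641 BTU/(h·ft²·°F)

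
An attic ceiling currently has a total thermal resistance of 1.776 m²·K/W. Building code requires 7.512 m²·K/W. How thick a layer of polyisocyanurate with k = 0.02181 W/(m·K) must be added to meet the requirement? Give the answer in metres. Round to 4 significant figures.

0.1251 m

ΔR = 7.512 − 1.776 = 5.736 m²·K/W
L = ΔR × k = 5.736 × 0.02181 = 0.1251 m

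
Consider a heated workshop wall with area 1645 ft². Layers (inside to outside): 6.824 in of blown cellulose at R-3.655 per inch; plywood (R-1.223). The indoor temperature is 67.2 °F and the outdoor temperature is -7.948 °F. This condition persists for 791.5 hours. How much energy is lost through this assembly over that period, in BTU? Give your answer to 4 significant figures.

3740000 BTU

6.824 × 3.655 = 24.942
R_total = 24.942 + 1.223 = 26.165 ft²·°F·h/BTU
Q = 1645 × (67.2 − (-7.948)) / 26.165 = 4724.6 BTU/h
E = 4724.6 × 791.5 = 3739500 BTU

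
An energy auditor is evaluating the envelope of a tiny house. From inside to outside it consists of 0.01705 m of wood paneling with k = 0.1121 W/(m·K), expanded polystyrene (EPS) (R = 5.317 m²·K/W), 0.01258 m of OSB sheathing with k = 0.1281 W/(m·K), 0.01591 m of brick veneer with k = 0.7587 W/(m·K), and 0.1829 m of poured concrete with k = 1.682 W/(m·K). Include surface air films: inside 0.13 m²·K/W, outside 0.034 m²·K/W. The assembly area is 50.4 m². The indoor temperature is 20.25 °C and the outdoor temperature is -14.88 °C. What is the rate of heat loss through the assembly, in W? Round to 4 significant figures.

302.1 W

0.01705/0.1121 = 0.1521
0.01258/0.1281 = 0.098205
0.01591/0.7587 = 0.02097
0.1829/1.682 = 0.10874
R_total = 0.13 + 0.1521 + 5.317 + 0.098205 + 0.02097 + 0.10874 + 0.034 = 5.861 m²·K/W
Q = A·ΔT/R = 50.4 × (20.25 − (-14.88)) / 5.861 = 302.09 W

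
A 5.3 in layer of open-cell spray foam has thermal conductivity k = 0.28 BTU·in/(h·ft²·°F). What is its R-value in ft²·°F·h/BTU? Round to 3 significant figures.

18.9 ft²·°F·h/BTU

R = L/k = 5.3/0.28 = 18.93 ft²·°F·h/BTU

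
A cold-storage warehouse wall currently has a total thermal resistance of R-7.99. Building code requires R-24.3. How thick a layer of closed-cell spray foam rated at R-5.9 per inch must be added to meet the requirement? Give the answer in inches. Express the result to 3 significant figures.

2.76 in

ΔR = 24.3 − 7.99 = 16.31 ft²·°F·h/BTU
L = ΔR / (R/in) = 16.31/5.9 = 2.764 in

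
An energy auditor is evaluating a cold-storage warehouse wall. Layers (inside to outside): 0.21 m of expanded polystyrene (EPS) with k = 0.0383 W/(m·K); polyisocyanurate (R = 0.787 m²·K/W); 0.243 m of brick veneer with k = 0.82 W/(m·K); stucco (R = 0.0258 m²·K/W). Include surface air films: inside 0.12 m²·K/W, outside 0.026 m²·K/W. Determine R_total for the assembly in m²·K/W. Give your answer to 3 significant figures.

0.21/0.0383 = 5.483
0.243/0.82 = 0.2963
R_total = 0.12 + 5.483 + 0.787 + 0.2963 + 0.0258 + 0.026 = 6.738 m²·K/W

6.74 m²·K/W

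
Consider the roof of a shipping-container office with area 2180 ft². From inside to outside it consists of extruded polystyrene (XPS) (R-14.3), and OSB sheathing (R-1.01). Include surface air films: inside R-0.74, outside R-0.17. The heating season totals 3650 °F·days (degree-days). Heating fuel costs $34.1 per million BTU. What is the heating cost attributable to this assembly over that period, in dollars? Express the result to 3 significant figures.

R_total = 0.74 + 14.3 + 1.01 + 0.17 = 16.22 ft²·°F·h/BTU
E = A × HDD × 24 / R = 2180 × 3650 × 24 / 16.22 = 11770000 BTU
Cost = 11770000/10⁶ × 34.1 = $401.5

401 dollars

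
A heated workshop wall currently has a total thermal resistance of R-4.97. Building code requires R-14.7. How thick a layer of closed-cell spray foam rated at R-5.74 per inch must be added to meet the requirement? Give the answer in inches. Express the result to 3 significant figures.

1.70 in

ΔR = 14.7 − 4.97 = 9.73 ft²·°F·h/BTU
L = ΔR / (R/in) = 9.73/5.74 = 1.695 in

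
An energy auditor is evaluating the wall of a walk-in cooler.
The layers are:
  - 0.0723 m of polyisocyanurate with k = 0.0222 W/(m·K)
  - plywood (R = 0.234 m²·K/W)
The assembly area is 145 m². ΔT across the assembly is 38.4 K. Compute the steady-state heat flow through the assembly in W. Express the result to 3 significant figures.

0.0723/0.0222 = 3.257
R_total = 3.257 + 0.234 = 3.491 m²·K/W
Q = A·ΔT/R = 145 × 38.4 / 3.491 = 1595 W

1600 W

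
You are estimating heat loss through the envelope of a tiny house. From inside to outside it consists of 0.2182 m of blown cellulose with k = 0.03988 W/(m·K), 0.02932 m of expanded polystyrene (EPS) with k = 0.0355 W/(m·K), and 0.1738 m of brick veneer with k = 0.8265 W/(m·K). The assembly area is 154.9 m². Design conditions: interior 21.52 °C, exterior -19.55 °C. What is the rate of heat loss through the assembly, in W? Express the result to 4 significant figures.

0.2182/0.03988 = 5.4714
0.02932/0.0355 = 0.82592
0.1738/0.8265 = 0.21028
R_total = 5.4714 + 0.82592 + 0.21028 = 6.5076 m²·K/W
Q = A·ΔT/R = 154.9 × (21.52 − (-19.55)) / 6.5076 = 977.58 W

977.6 W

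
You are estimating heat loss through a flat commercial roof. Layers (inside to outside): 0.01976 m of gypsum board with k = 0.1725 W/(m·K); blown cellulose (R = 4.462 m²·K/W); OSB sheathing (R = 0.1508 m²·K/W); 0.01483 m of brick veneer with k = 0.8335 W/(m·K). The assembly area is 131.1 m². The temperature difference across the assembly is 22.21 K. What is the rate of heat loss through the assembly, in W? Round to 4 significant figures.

0.01976/0.1725 = 0.11455
0.01483/0.8335 = 0.017792
R_total = 0.11455 + 4.462 + 0.1508 + 0.017792 = 4.7451 m²·K/W
Q = A·ΔT/R = 131.1 × 22.21 / 4.7451 = 613.62 W

613.6 W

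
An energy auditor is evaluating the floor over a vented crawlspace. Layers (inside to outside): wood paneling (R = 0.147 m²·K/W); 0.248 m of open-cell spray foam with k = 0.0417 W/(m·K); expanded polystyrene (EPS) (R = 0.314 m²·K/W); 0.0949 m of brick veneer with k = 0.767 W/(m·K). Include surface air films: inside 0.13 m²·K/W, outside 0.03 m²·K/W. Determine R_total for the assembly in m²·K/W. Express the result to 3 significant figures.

0.248/0.0417 = 5.947
0.0949/0.767 = 0.1237
R_total = 0.13 + 0.147 + 5.947 + 0.314 + 0.1237 + 0.03 = 6.692 m²·K/W

6.69 m²·K/W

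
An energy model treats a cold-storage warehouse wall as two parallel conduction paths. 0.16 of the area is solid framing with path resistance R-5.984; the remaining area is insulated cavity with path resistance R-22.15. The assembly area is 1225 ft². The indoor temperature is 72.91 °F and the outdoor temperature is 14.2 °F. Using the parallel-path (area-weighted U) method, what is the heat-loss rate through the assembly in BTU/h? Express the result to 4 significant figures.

4650 BTU/h

U_eff = 0.84/22.15 + 0.16/5.984 = 0.037923 + 0.026738 = 0.064661
R_eff = 1/U_eff = 15.465 ft²·°F·h/BTU
Q = 1225 × (72.91 − 14.2) / 15.465 = 4650.4 BTU/h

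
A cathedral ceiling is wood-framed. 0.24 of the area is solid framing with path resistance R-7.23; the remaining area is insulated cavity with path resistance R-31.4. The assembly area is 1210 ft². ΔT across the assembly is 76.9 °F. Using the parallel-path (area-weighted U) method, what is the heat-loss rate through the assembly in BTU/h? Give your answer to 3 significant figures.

U_eff = 0.76/31.4 + 0.24/7.23 = 0.0242 + 0.0332 = 0.0574
R_eff = 1/U_eff = 17.42 ft²·°F·h/BTU
Q = 1210 × 76.9 / 17.42 = 5341 BTU/h

5340 BTU/h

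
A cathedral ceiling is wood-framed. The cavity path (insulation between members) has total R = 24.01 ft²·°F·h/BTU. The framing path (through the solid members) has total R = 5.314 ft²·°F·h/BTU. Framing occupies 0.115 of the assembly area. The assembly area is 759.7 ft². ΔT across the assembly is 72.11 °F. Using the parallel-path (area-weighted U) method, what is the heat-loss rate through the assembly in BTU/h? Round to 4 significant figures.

3205 BTU/h

U_eff = 0.885/24.01 + 0.115/5.314 = 0.03686 + 0.021641 = 0.058501
R_eff = 1/U_eff = 17.094 ft²·°F·h/BTU
Q = 759.7 × 72.11 / 17.094 = 3204.8 BTU/h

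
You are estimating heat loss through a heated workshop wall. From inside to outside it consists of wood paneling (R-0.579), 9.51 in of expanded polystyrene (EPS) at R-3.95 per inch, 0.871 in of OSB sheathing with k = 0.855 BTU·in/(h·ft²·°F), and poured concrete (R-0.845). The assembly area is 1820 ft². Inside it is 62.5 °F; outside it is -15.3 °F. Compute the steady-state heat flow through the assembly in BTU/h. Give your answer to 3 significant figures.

3540 BTU/h

9.51 × 3.95 = 37.56
0.871/0.855 = 1.019
R_total = 0.579 + 37.56 + 1.019 + 0.845 = 40.01 ft²·°F·h/BTU
Q = A·ΔT/R = 1820 × (62.5 − (-15.3)) / 40.01 = 3539 BTU/h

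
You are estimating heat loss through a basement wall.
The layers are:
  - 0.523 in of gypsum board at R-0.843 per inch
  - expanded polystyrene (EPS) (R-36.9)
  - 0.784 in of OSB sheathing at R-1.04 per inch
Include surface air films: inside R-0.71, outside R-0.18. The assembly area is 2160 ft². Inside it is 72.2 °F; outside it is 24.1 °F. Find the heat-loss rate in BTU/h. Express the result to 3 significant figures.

2660 BTU/h

0.523 × 0.843 = 0.4409
0.784 × 1.04 = 0.8154
R_total = 0.71 + 0.4409 + 36.9 + 0.8154 + 0.18 = 39.05 ft²·°F·h/BTU
Q = A·ΔT/R = 2160 × (72.2 − 24.1) / 39.05 = 2661 BTU/h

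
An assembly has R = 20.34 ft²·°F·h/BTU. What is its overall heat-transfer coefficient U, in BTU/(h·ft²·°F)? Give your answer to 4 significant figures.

0.04916 BTU/(h·ft²·°F)

U = 1/R = 1/20.34 = 0.049164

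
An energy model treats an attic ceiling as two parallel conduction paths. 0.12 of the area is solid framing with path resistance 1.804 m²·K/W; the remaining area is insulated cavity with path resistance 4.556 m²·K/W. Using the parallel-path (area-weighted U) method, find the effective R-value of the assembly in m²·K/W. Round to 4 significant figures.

3.851 m²·K/W

U_eff = 0.88/4.556 + 0.12/1.804 = 0.19315 + 0.066519 = 0.25967
R_eff = 1/U_eff = 3.851 m²·K/W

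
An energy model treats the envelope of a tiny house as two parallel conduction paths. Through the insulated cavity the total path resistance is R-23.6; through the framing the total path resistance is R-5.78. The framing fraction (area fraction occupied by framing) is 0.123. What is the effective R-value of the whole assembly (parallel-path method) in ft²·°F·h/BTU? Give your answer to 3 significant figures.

U_eff = 0.877/23.6 + 0.123/5.78 = 0.03716 + 0.02128 = 0.05844
R_eff = 1/U_eff = 17.11 ft²·°F·h/BTU

17.1 ft²·°F·h/BTU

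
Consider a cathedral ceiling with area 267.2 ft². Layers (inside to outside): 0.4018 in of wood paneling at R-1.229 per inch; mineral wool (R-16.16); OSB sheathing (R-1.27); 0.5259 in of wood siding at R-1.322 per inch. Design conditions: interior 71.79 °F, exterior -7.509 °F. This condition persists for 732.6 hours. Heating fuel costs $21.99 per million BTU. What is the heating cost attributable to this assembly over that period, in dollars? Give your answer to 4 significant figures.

18.33 dollars

0.4018 × 1.229 = 0.49381
0.5259 × 1.322 = 0.69524
R_total = 0.49381 + 16.16 + 1.27 + 0.69524 = 18.619 ft²·°F·h/BTU
Q = 267.2 × (71.79 − (-7.509)) / 18.619 = 1138 BTU/h
E = 1138 × 732.6 = 833710 BTU
Cost = 833710/10⁶ × 21.99 = $18.333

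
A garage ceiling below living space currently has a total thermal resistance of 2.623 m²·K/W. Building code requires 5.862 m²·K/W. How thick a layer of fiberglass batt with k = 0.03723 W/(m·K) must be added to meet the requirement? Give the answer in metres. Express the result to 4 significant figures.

ΔR = 5.862 − 2.623 = 3.239 m²·K/W
L = ΔR × k = 3.239 × 0.03723 = 0.12059 m

0.1206 m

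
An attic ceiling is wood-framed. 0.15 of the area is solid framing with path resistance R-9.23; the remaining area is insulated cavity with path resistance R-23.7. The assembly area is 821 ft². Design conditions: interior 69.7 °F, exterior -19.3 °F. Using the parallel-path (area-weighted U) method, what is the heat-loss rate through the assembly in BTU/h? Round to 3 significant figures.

3810 BTU/h

U_eff = 0.85/23.7 + 0.15/9.23 = 0.03586 + 0.01625 = 0.05212
R_eff = 1/U_eff = 19.19 ft²·°F·h/BTU
Q = 821 × (69.7 − (-19.3)) / 19.19 = 3808 BTU/h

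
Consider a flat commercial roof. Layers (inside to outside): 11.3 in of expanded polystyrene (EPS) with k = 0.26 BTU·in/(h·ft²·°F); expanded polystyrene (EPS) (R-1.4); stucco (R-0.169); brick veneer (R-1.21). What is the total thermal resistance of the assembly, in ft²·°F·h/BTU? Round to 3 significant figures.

46.2 ft²·°F·h/BTU

11.3/0.26 = 43.46
R_total = 43.46 + 1.4 + 0.169 + 1.21 = 46.24 ft²·°F·h/BTU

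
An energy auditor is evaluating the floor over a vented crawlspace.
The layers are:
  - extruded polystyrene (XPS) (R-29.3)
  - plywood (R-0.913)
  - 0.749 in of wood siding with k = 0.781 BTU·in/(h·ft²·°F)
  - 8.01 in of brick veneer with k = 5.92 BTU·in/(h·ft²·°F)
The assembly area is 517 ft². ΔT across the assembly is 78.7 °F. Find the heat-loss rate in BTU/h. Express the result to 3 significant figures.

1250 BTU/h

0.749/0.781 = 0.959
8.01/5.92 = 1.353
R_total = 29.3 + 0.913 + 0.959 + 1.353 = 32.53 ft²·°F·h/BTU
Q = A·ΔT/R = 517 × 78.7 / 32.53 = 1251 BTU/h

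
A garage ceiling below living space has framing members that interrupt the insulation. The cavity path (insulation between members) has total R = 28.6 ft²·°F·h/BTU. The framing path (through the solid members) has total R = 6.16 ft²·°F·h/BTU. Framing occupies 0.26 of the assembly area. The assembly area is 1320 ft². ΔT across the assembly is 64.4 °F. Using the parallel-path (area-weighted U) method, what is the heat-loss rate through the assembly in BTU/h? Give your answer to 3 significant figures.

U_eff = 0.74/28.6 + 0.26/6.16 = 0.02587 + 0.04221 = 0.06808
R_eff = 1/U_eff = 14.69 ft²·°F·h/BTU
Q = 1320 × 64.4 / 14.69 = 5788 BTU/h

5790 BTU/h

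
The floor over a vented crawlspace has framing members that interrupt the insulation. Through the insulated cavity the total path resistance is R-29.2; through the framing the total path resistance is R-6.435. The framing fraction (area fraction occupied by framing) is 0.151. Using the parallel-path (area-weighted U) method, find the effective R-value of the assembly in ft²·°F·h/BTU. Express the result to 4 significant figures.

U_eff = 0.849/29.2 + 0.151/6.435 = 0.029075 + 0.023465 = 0.052541
R_eff = 1/U_eff = 19.033 ft²·°F·h/BTU

19.03 ft²·°F·h/BTU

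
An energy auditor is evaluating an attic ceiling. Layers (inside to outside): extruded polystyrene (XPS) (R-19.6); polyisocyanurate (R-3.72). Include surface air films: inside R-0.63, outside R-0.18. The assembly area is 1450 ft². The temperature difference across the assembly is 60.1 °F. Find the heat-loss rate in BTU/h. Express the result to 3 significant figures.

3610 BTU/h

R_total = 0.63 + 19.6 + 3.72 + 0.18 = 24.13 ft²·°F·h/BTU
Q = A·ΔT/R = 1450 × 60.1 / 24.13 = 3611 BTU/h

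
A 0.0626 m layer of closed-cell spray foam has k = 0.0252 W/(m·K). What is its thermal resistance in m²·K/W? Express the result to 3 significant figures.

2.48 m²·K/W

R = L/k = 0.0626/0.0252 = 2.484 m²·K/W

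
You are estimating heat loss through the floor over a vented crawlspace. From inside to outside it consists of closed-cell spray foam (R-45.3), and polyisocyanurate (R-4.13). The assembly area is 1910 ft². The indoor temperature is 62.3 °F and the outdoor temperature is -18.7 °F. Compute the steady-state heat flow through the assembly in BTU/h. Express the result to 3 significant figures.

3130 BTU/h

R_total = 45.3 + 4.13 = 49.43 ft²·°F·h/BTU
Q = A·ΔT/R = 1910 × (62.3 − (-18.7)) / 49.43 = 3130 BTU/h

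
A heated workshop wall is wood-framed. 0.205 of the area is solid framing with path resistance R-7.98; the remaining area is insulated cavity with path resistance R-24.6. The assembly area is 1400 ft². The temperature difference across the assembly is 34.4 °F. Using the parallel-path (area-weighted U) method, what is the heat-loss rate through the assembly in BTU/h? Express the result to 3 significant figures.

2790 BTU/h

U_eff = 0.795/24.6 + 0.205/7.98 = 0.03232 + 0.02569 = 0.05801
R_eff = 1/U_eff = 17.24 ft²·°F·h/BTU
Q = 1400 × 34.4 / 17.24 = 2794 BTU/h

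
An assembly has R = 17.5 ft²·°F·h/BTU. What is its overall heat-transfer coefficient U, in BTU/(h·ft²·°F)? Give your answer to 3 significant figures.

U = 1/R = 1/17.5 = 0.05714

0.0571 BTU/(h·ft²·°F)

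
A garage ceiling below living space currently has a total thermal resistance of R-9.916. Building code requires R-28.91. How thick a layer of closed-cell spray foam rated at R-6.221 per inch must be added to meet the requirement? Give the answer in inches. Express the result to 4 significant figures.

ΔR = 28.91 − 9.916 = 18.994 ft²·°F·h/BTU
L = ΔR / (R/in) = 18.994/6.221 = 3.0532 in

3.053 in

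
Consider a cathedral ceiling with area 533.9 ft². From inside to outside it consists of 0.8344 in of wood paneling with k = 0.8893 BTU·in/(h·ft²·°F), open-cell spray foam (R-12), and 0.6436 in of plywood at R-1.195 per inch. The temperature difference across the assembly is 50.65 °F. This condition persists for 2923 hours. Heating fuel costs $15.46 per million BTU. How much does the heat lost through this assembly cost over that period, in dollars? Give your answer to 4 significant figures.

89.15 dollars

0.8344/0.8893 = 0.93827
0.6436 × 1.195 = 0.7691
R_total = 0.93827 + 12 + 0.7691 = 13.707 ft²·°F·h/BTU
Q = 533.9 × 50.65 / 13.707 = 1972.8 BTU/h
E = 1972.8 × 2923 = 5766500 BTU
Cost = 5766500/10⁶ × 15.46 = $89.15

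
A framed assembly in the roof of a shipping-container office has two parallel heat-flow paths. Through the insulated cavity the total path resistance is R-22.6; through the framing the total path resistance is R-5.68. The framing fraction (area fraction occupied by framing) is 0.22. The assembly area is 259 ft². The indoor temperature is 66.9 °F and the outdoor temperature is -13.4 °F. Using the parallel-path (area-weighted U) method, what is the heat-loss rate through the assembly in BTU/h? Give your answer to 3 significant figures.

1520 BTU/h

U_eff = 0.78/22.6 + 0.22/5.68 = 0.03451 + 0.03873 = 0.07325
R_eff = 1/U_eff = 13.65 ft²·°F·h/BTU
Q = 259 × (66.9 − (-13.4)) / 13.65 = 1523 BTU/h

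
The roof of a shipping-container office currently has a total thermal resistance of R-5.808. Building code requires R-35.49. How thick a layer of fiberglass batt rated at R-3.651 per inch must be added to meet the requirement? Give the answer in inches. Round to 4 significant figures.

ΔR = 35.49 − 5.808 = 29.682 ft²·°F·h/BTU
L = ΔR / (R/in) = 29.682/3.651 = 8.1298 in

8.130 in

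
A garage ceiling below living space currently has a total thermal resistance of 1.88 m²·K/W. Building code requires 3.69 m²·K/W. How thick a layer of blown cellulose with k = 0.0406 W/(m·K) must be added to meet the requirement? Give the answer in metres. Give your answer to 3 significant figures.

ΔR = 3.69 − 1.88 = 1.81 m²·K/W
L = ΔR × k = 1.81 × 0.0406 = 0.07349 m

0.0735 m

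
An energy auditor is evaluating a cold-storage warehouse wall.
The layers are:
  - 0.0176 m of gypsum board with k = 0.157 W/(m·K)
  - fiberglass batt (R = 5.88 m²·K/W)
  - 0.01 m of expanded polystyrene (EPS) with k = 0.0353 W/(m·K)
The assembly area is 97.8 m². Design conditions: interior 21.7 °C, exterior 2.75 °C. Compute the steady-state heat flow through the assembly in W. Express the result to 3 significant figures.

0.0176/0.157 = 0.1121
0.01/0.0353 = 0.2833
R_total = 0.1121 + 5.88 + 0.2833 = 6.275 m²·K/W
Q = A·ΔT/R = 97.8 × (21.7 − 2.75) / 6.275 = 295.3 W

295 W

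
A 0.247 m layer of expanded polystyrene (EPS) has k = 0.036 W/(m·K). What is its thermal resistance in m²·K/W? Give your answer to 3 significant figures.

6.86 m²·K/W

R = L/k = 0.247/0.036 = 6.861 m²·K/W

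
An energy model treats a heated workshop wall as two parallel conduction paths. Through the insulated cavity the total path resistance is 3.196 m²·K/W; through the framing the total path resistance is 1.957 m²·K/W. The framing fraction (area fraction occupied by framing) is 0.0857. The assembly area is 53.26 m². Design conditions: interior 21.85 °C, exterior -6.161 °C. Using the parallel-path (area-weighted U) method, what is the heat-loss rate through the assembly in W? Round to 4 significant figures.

492.1 W

U_eff = 0.9143/3.196 + 0.0857/1.957 = 0.28608 + 0.043792 = 0.32987
R_eff = 1/U_eff = 3.0315 m²·K/W
Q = 53.26 × (21.85 − (-6.161)) / 3.0315 = 492.12 W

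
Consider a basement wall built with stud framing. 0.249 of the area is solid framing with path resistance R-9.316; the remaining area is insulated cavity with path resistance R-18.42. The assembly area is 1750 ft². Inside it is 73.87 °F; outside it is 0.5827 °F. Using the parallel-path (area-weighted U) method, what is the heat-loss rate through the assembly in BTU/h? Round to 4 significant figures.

8657 BTU/h

U_eff = 0.751/18.42 + 0.249/9.316 = 0.040771 + 0.026728 = 0.067499
R_eff = 1/U_eff = 14.815 ft²·°F·h/BTU
Q = 1750 × (73.87 − 0.5827) / 14.815 = 8656.9 BTU/h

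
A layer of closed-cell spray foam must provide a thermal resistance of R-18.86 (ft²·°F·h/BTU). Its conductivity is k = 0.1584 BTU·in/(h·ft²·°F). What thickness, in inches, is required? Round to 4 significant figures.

2.987 in

L = R × k = 18.86 × 0.1584 = 2.9874 in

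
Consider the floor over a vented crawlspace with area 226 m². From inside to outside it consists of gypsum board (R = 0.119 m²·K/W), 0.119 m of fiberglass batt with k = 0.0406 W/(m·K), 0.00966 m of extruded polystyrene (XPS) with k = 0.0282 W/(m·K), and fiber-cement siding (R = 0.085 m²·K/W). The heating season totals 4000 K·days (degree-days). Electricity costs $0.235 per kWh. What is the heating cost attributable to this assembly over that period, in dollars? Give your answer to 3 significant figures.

1470 dollars

0.119/0.0406 = 2.931
0.00966/0.0282 = 0.3426
R_total = 0.119 + 2.931 + 0.3426 + 0.085 = 3.478 m²·K/W
E = A × HDD × 24 / R / 1000 = 226 × 4000 × 24 / 3.478 / 1000 = 6239 kWh
Cost = 6239 × 0.235 = $1466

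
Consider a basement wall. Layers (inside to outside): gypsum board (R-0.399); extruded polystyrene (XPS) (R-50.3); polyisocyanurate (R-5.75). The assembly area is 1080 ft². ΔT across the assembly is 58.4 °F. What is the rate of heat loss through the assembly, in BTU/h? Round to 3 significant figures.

1120 BTU/h

R_total = 0.399 + 50.3 + 5.75 = 56.45 ft²·°F·h/BTU
Q = A·ΔT/R = 1080 × 58.4 / 56.45 = 1117 BTU/h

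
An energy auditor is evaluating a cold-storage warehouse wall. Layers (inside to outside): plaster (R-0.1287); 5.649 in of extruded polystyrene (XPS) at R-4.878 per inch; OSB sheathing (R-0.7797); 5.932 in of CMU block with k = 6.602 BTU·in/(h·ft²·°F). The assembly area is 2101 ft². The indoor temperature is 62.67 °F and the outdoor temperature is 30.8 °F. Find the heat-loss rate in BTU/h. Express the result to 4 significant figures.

5.649 × 4.878 = 27.556
5.932/6.602 = 0.89852
R_total = 0.1287 + 27.556 + 0.7797 + 0.89852 = 29.363 ft²·°F·h/BTU
Q = A·ΔT/R = 2101 × (62.67 − 30.8) / 29.363 = 2280.4 BTU/h

2280 BTU/h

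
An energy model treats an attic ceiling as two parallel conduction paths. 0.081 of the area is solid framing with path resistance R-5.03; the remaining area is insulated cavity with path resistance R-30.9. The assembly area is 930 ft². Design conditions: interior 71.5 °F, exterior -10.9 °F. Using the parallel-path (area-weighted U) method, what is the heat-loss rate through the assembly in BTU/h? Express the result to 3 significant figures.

3510 BTU/h

U_eff = 0.919/30.9 + 0.081/5.03 = 0.02974 + 0.0161 = 0.04584
R_eff = 1/U_eff = 21.81 ft²·°F·h/BTU
Q = 930 × (71.5 − (-10.9)) / 21.81 = 3513 BTU/h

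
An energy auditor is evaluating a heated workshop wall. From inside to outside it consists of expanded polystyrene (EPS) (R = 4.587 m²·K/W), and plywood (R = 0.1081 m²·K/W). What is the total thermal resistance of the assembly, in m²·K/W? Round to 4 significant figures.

4.695 m²·K/W

R_total = 4.587 + 0.1081 = 4.6951 m²·K/W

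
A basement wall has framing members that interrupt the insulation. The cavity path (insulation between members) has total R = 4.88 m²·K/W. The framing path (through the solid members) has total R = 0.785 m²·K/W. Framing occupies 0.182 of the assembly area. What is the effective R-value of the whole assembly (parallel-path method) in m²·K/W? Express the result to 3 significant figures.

U_eff = 0.818/4.88 + 0.182/0.785 = 0.1676 + 0.2318 = 0.3995
R_eff = 1/U_eff = 2.503 m²·K/W

2.50 m²·K/W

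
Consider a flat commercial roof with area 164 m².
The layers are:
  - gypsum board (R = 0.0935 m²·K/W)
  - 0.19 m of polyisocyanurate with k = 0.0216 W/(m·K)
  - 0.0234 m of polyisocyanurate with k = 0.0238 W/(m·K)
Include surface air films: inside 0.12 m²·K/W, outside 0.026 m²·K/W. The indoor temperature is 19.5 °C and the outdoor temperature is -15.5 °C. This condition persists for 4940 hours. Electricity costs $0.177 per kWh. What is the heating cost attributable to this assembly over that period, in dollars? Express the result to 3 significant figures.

501 dollars

0.19/0.0216 = 8.796
0.0234/0.0238 = 0.9832
R_total = 0.12 + 0.0935 + 8.796 + 0.9832 + 0.026 = 10.02 m²·K/W
Q = 164 × (19.5 − (-15.5)) / 10.02 = 572.9 W
E = 572.9 W × 4940 h / 1000 = 2830 kWh
Cost = 2830 × 0.177 = $500.9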